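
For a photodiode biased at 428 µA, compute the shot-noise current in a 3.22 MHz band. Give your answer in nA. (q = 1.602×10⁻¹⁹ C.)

I_n = √(2qI·B)
2qI·B = 2 × 1.602×10⁻¹⁹ × 4.28×10⁻⁴ × 3.22×10⁶ = 4.42×10⁻¹⁶ A²
I_n = √(4.42×10⁻¹⁶) = 2.10×10⁻⁸ A = 21.0 nA

21.0 nA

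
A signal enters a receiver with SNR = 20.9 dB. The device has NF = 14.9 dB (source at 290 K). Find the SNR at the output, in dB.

6.0 dB

By definition F = SNR_in/SNR_out, so in dB: SNR_out = SNR_in − NF
SNR_out = 20.9 − 14.9 = 6.0 dB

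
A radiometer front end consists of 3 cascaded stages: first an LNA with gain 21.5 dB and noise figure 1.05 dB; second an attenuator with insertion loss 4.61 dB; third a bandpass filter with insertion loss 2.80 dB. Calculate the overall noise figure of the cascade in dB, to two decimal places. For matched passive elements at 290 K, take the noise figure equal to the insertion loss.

1.16 dB

Convert to linear (a loss of L dB is a gain of −L dB): F_i = 10^(NF_i/10), G_i = 10^(G_i,dB/10)
  Stage 1: F_1 = 10^(1.05/10) = 1.274, G_1 = 10^(21.5/10) = 141.3
  Stage 2: F_2 = 10^(4.61/10) = 2.891, G_2 = 10^(−4.61/10) = 0.3459
  Stage 3: F_3 = 10^(2.80/10) = 1.905, G_3 = 10^(−2.80/10) = 0.5248
Friis cascade:
  F = 1.274 + (2.891 − 1)/141.3 + (1.905 − 1)/48.87 = 1.305
NF = 10 log₁₀(1.305) = 1.16 dB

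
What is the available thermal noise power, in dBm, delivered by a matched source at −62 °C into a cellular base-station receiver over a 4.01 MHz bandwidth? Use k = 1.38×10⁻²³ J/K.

T = −62 °C + 273.15 = 211.15 K
P_n = kTB = 1.38×10⁻²³ × 211.15 × 4.01×10⁶ = 1.17×10⁻¹⁴ W
In dBm: 10 log₁₀(1.17×10⁻¹⁴ / 10⁻³) = −109.3 dBm

−109.3 dBm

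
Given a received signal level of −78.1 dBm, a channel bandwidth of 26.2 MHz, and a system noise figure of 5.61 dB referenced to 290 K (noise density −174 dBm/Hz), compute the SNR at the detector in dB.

16.1 dB

Noise floor: N = −174 + 10 log₁₀(B) + NF
10 log₁₀(2.62×10⁷) = 74.18 dB
N = −174 + 74.18 + 5.61 = −94.21 dBm
SNR = P_sig − N = −78.1 − (−94.21) = 16.11 dB → 16.1 dB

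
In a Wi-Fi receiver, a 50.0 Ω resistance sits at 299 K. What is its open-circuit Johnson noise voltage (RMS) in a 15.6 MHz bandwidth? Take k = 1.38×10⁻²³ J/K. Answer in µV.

3.59 µV

V_n = √(4kTRB)
4kTRB = 4 × 1.38×10⁻²³ × 299 × 5.00×10¹ × 1.56×10⁷ = 1.29×10⁻¹¹ V²
V_n = √(1.29×10⁻¹¹) = 3.59×10⁻⁶ V = 3.59 µV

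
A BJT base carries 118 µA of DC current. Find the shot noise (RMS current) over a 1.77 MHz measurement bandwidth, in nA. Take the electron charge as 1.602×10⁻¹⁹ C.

8.18 nA

I_n = √(2qI·B)
2qI·B = 2 × 1.602×10⁻¹⁹ × 1.18×10⁻⁴ × 1.77×10⁶ = 6.69×10⁻¹⁷ A²
I_n = √(6.69×10⁻¹⁷) = 8.18×10⁻⁹ A = 8.18 nA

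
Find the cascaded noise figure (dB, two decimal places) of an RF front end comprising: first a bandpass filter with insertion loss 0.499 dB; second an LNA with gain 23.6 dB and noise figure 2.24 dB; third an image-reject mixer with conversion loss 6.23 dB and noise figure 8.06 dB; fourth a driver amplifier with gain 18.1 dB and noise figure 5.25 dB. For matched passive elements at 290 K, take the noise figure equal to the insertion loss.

2.91 dB

Convert to linear (a loss of L dB is a gain of −L dB): F_i = 10^(NF_i/10), G_i = 10^(G_i,dB/10)
  Stage 1: F_1 = 10^(0.499/10) = 1.122, G_1 = 10^(−0.499/10) = 0.8915
  Stage 2: F_2 = 10^(2.24/10) = 1.675, G_2 = 10^(23.6/10) = 229.1
  Stage 3: F_3 = 10^(8.06/10) = 6.397, G_3 = 10^(−6.23/10) = 0.2382
  Stage 4: F_4 = 10^(5.25/10) = 3.350, G_4 = 10^(18.1/10) = 64.57
Friis cascade:
  F = 1.122 + (1.675 − 1)/0.8915 + (6.397 − 1)/204.2 + (3.350 − 1)/48.65 = 1.954
NF = 10 log₁₀(1.954) = 2.91 dB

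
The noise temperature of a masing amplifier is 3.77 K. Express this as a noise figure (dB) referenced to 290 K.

0.056 dB

F = 1 + T_e/T₀ = 1 + 3.77/290 = 1.013
NF = 10 log₁₀(1.013) = 0.056 dB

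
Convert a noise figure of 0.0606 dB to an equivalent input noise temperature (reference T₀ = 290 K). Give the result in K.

F = 10^(0.0606/10) = 1.01405
T_e = (F − 1)·T₀ = (1.01405 − 1) × 290 = 4.07 K

4.07 K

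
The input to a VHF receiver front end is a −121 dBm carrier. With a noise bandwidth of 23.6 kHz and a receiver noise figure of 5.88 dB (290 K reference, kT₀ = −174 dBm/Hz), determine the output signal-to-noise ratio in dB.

Noise floor: N = −174 + 10 log₁₀(B) + NF
10 log₁₀(2.36×10⁴) = 43.73 dB
N = −174 + 43.73 + 5.88 = −124.39 dBm
SNR = P_sig − N = −121 − (−124.39) = 3.39 dB → 3.4 dB

3.4 dB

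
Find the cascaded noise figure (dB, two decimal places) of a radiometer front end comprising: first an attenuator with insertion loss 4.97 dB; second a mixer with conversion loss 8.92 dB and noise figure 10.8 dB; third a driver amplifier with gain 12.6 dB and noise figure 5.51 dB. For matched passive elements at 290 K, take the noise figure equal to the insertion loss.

Convert to linear (a loss of L dB is a gain of −L dB): F_i = 10^(NF_i/10), G_i = 10^(G_i,dB/10)
  Stage 1: F_1 = 10^(4.97/10) = 3.141, G_1 = 10^(−4.97/10) = 0.3184
  Stage 2: F_2 = 10^(10.8/10) = 12.02, G_2 = 10^(−8.92/10) = 0.1282
  Stage 3: F_3 = 10^(5.51/10) = 3.556, G_3 = 10^(12.6/10) = 18.20
Friis cascade:
  F = 3.141 + (12.02 − 1)/0.3184 + (3.556 − 1)/0.04083 = 100.4
NF = 10 log₁₀(100.4) = 20.02 dB

20.02 dB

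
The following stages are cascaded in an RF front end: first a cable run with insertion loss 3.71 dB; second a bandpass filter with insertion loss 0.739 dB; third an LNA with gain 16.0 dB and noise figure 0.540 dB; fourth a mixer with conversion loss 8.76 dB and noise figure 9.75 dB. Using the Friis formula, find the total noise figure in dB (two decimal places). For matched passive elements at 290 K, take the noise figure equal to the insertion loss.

Convert to linear (a loss of L dB is a gain of −L dB): F_i = 10^(NF_i/10), G_i = 10^(G_i,dB/10)
  Stage 1: F_1 = 10^(3.71/10) = 2.350, G_1 = 10^(−3.71/10) = 0.4256
  Stage 2: F_2 = 10^(0.739/10) = 1.185, G_2 = 10^(−0.739/10) = 0.8435
  Stage 3: F_3 = 10^(0.540/10) = 1.132, G_3 = 10^(16.0/10) = 39.81
  Stage 4: F_4 = 10^(9.75/10) = 9.441, G_4 = 10^(−8.76/10) = 0.1330
Friis cascade:
  F = 2.350 + (1.185 − 1)/0.4256 + (1.132 − 1)/0.3590 + (9.441 − 1)/14.29 = 3.745
NF = 10 log₁₀(3.745) = 5.73 dB

5.73 dB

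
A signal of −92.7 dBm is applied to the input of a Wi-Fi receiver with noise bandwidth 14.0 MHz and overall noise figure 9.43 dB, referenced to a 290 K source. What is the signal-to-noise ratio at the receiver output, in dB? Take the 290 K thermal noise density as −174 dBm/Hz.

Noise floor: N = −174 + 10 log₁₀(B) + NF
10 log₁₀(1.40×10⁷) = 71.46 dB
N = −174 + 71.46 + 9.43 = −93.11 dBm
SNR = P_sig − N = −92.7 − (−93.11) = 0.41 dB → 0.4 dB

0.4 dB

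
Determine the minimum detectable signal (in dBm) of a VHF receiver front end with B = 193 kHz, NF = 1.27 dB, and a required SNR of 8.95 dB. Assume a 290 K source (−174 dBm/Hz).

−110.9 dBm

Sensitivity = −174 + 10 log₁₀(B) + NF + SNR_min
= −174 + 52.86 + 1.27 + 8.95
= −110.92 dBm → −110.9 dBm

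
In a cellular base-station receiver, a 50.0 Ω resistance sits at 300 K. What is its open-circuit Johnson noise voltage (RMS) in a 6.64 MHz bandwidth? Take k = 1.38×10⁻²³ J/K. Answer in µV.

V_n = √(4kTRB)
4kTRB = 4 × 1.38×10⁻²³ × 300 × 5.00×10¹ × 6.64×10⁶ = 5.50×10⁻¹² V²
V_n = √(5.50×10⁻¹²) = 2.34×10⁻⁶ V = 2.34 µV

2.34 µV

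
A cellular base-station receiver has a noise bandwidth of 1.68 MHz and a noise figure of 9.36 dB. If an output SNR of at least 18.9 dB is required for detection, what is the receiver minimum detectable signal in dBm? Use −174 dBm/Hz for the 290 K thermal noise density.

Sensitivity = −174 + 10 log₁₀(B) + NF + SNR_min
= −174 + 62.25 + 9.36 + 18.9
= −83.49 dBm → −83.5 dBm

−83.5 dBm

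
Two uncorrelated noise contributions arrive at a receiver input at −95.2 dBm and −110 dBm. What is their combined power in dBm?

Convert to linear, add, convert back:
P₁ = 3.02×10⁻¹³ W, P₂ = 1.00×10⁻¹⁴ W
P_tot = 3.12×10⁻¹³ W → 10 log₁₀(P_tot / 10⁻³) = −95.1 dBm

−95.1 dBm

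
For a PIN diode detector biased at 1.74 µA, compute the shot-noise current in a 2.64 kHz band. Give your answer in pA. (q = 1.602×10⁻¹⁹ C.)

I_n = √(2qI·B)
2qI·B = 2 × 1.602×10⁻¹⁹ × 1.74×10⁻⁶ × 2.64×10³ = 1.47×10⁻²¹ A²
I_n = √(1.47×10⁻²¹) = 3.84×10⁻¹¹ A = 38.4 pA

38.4 pA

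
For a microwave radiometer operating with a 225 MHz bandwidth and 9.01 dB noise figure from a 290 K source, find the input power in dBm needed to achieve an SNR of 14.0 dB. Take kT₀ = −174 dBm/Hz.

−67.5 dBm

Sensitivity = −174 + 10 log₁₀(B) + NF + SNR_min
= −174 + 83.52 + 9.01 + 14.0
= −67.47 dBm → −67.5 dBm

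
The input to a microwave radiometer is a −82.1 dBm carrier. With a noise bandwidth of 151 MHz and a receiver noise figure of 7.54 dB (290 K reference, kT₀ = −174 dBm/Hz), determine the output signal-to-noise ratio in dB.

2.6 dB

Noise floor: N = −174 + 10 log₁₀(B) + NF
10 log₁₀(1.51×10⁸) = 81.79 dB
N = −174 + 81.79 + 7.54 = −84.67 dBm
SNR = P_sig − N = −82.1 − (−84.67) = 2.57 dB → 2.6 dB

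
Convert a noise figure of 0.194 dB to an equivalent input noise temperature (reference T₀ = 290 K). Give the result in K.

F = 10^(0.194/10) = 1.04568
T_e = (F − 1)·T₀ = (1.04568 − 1) × 290 = 13.2 K

13.2 K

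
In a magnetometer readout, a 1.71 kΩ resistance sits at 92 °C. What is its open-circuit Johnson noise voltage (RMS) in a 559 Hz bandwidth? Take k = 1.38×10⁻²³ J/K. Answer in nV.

139 nV

T = 92 °C + 273.15 = 365.15 K
V_n = √(4kTRB)
4kTRB = 4 × 1.38×10⁻²³ × 365.15 × 1.71×10³ × 5.59×10² = 1.93×10⁻¹⁴ V²
V_n = √(1.93×10⁻¹⁴) = 1.39×10⁻⁷ V = 139 nV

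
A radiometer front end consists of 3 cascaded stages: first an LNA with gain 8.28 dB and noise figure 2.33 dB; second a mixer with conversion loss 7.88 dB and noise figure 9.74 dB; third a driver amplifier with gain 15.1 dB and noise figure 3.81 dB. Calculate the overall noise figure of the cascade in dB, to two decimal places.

Convert to linear (a loss of L dB is a gain of −L dB): F_i = 10^(NF_i/10), G_i = 10^(G_i,dB/10)
  Stage 1: F_1 = 10^(2.33/10) = 1.710, G_1 = 10^(8.28/10) = 6.730
  Stage 2: F_2 = 10^(9.74/10) = 9.419, G_2 = 10^(−7.88/10) = 0.1629
  Stage 3: F_3 = 10^(3.81/10) = 2.404, G_3 = 10^(15.1/10) = 32.36
Friis cascade:
  F = 1.710 + (9.419 − 1)/6.730 + (2.404 − 1)/1.096 = 4.242
NF = 10 log₁₀(4.242) = 6.28 dB

6.28 dB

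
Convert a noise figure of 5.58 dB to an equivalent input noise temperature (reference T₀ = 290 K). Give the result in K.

F = 10^(5.58/10) = 3.6141
T_e = (F − 1)·T₀ = (3.6141 − 1) × 290 = 758 K

758 K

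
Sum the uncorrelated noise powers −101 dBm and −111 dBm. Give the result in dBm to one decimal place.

−100.6 dBm

Convert to linear, add, convert back:
P₁ = 7.94×10⁻¹⁴ W, P₂ = 7.94×10⁻¹⁵ W
P_tot = 8.74×10⁻¹⁴ W → 10 log₁₀(P_tot / 10⁻³) = −100.6 dBm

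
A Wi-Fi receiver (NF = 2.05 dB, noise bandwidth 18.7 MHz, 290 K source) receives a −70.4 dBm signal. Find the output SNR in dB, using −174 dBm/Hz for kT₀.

Noise floor: N = −174 + 10 log₁₀(B) + NF
10 log₁₀(1.87×10⁷) = 72.72 dB
N = −174 + 72.72 + 2.05 = −99.23 dBm
SNR = P_sig − N = −70.4 − (−99.23) = 28.83 dB → 28.8 dB

28.8 dB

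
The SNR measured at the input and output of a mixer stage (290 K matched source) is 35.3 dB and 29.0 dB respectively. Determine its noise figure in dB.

NF (dB) = SNR_in(dB) − SNR_out(dB) when the source is at T₀
NF = 35.3 − 29.0 = 6.3 dB

6.3 dB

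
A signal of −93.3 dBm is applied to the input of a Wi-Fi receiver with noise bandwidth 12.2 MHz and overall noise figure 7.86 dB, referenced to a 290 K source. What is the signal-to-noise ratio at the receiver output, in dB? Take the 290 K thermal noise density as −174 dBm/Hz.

2.0 dB

Noise floor: N = −174 + 10 log₁₀(B) + NF
10 log₁₀(1.22×10⁷) = 70.86 dB
N = −174 + 70.86 + 7.86 = −95.28 dBm
SNR = P_sig − N = −93.3 − (−95.28) = 1.98 dB → 2.0 dB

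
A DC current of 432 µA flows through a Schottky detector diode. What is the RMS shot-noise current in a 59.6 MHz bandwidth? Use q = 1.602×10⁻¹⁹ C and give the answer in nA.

I_n = √(2qI·B)
2qI·B = 2 × 1.602×10⁻¹⁹ × 4.32×10⁻⁴ × 5.96×10⁷ = 8.25×10⁻¹⁵ A²
I_n = √(8.25×10⁻¹⁵) = 9.08×10⁻⁸ A = 90.8 nA

90.8 nA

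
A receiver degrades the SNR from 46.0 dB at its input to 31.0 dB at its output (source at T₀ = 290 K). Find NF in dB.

NF (dB) = SNR_in(dB) − SNR_out(dB) when the source is at T₀
NF = 46.0 − 31.0 = 15.0 dB

15.0 dB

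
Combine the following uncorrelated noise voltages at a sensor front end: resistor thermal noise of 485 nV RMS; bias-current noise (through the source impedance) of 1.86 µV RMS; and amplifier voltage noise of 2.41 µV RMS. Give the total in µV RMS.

Uncorrelated sources add in power (mean-square): V_tot = √(ΣV_i²)
V_tot = √[(4.85×10⁻⁷)² + (1.86×10⁻⁶)² + (2.41×10⁻⁶)²] = 3.08×10⁻⁶ V = 3.08 µV

3.08 µV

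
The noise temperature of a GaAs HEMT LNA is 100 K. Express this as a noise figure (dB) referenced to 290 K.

F = 1 + T_e/T₀ = 1 + 100/290 = 1.34483
NF = 10 log₁₀(1.34483) = 1.29 dB

1.29 dB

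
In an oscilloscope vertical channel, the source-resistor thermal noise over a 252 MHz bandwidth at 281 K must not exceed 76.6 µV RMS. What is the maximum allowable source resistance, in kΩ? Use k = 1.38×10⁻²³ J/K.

Johnson–Nyquist: V_n = √(4kTRB) ⇒ R = V_n² / (4kTB)
4kTB = 4 × 1.38×10⁻²³ × 281 × 2.52×10⁸ = 3.91×10⁻¹²
R = (7.66×10⁻⁵)² / 3.91×10⁻¹² = 1.50×10³ Ω = 1.50 kΩ

1.50 kΩ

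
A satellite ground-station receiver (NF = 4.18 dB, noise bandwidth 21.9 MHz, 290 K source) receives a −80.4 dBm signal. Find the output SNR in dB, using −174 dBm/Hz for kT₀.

Noise floor: N = −174 + 10 log₁₀(B) + NF
10 log₁₀(2.19×10⁷) = 73.4 dB
N = −174 + 73.4 + 4.18 = −96.42 dBm
SNR = P_sig − N = −80.4 − (−96.42) = 16.02 dB → 16.0 dB

16.0 dB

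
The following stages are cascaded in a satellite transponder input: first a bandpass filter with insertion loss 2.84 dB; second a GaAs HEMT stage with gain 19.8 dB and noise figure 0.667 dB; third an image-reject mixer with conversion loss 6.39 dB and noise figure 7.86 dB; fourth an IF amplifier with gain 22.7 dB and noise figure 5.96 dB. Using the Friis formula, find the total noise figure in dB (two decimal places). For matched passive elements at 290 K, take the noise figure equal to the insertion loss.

4.16 dB

Convert to linear (a loss of L dB is a gain of −L dB): F_i = 10^(NF_i/10), G_i = 10^(G_i,dB/10)
  Stage 1: F_1 = 10^(2.84/10) = 1.923, G_1 = 10^(−2.84/10) = 0.5200
  Stage 2: F_2 = 10^(0.667/10) = 1.166, G_2 = 10^(19.8/10) = 95.50
  Stage 3: F_3 = 10^(7.86/10) = 6.109, G_3 = 10^(−6.39/10) = 0.2296
  Stage 4: F_4 = 10^(5.96/10) = 3.945, G_4 = 10^(22.7/10) = 186.2
Friis cascade:
  F = 1.923 + (1.166 − 1)/0.5200 + (6.109 − 1)/49.66 + (3.945 − 1)/11.40 = 2.603
NF = 10 log₁₀(2.603) = 4.16 dB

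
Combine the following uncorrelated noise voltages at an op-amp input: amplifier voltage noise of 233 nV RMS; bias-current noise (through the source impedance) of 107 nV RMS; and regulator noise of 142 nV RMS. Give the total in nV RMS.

Uncorrelated sources add in power (mean-square): V_tot = √(ΣV_i²)
V_tot = √[(2.33×10⁻⁷)² + (1.07×10⁻⁷)² + (1.42×10⁻⁷)²] = 2.93×10⁻⁷ V = 293 nV

293 nV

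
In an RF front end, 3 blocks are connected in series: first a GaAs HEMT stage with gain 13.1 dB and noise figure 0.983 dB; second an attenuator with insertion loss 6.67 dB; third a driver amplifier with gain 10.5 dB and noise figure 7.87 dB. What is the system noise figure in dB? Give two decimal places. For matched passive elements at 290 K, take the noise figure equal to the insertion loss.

4.15 dB

Convert to linear (a loss of L dB is a gain of −L dB): F_i = 10^(NF_i/10), G_i = 10^(G_i,dB/10)
  Stage 1: F_1 = 10^(0.983/10) = 1.254, G_1 = 10^(13.1/10) = 20.42
  Stage 2: F_2 = 10^(6.67/10) = 4.645, G_2 = 10^(−6.67/10) = 0.2153
  Stage 3: F_3 = 10^(7.87/10) = 6.124, G_3 = 10^(10.5/10) = 11.22
Friis cascade:
  F = 1.254 + (4.645 − 1)/20.42 + (6.124 − 1)/4.395 = 2.598
NF = 10 log₁₀(2.598) = 4.15 dB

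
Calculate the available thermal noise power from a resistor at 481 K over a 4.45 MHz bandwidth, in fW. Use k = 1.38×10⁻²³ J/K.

P_n = kTB = 1.38×10⁻²³ × 481 × 4.45×10⁶ = 2.95×10⁻¹⁴ W = 29.5 fW

29.5 fW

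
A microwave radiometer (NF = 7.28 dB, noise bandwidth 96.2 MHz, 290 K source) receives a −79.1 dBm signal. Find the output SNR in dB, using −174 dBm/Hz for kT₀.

7.8 dB

Noise floor: N = −174 + 10 log₁₀(B) + NF
10 log₁₀(9.62×10⁷) = 79.83 dB
N = −174 + 79.83 + 7.28 = −86.89 dBm
SNR = P_sig − N = −79.1 − (−86.89) = 7.79 dB → 7.8 dB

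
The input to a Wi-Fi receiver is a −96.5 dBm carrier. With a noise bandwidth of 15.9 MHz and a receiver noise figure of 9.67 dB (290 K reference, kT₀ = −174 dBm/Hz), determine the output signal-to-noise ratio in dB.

Noise floor: N = −174 + 10 log₁₀(B) + NF
10 log₁₀(1.59×10⁷) = 72.01 dB
N = −174 + 72.01 + 9.67 = −92.32 dBm
SNR = P_sig − N = −96.5 − (−92.32) = −4.18 dB → −4.2 dB

−4.2 dB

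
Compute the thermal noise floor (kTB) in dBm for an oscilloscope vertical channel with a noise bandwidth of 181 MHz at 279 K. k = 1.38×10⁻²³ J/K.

P_n = kTB = 1.38×10⁻²³ × 279 × 1.81×10⁸ = 6.97×10⁻¹³ W
In dBm: 10 log₁₀(6.97×10⁻¹³ / 10⁻³) = −91.6 dBm

−91.6 dBm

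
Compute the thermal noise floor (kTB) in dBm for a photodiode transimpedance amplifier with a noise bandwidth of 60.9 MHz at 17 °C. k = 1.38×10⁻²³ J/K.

−96.1 dBm

T = 17 °C + 273.15 = 290.15 K
P_n = kTB = 1.38×10⁻²³ × 290.15 × 6.09×10⁷ = 2.44×10⁻¹³ W
In dBm: 10 log₁₀(2.44×10⁻¹³ / 10⁻³) = −96.1 dBm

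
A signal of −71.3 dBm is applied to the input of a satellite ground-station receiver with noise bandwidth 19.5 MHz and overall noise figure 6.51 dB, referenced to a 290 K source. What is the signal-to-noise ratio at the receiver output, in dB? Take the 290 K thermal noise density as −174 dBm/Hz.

23.3 dB

Noise floor: N = −174 + 10 log₁₀(B) + NF
10 log₁₀(1.95×10⁷) = 72.9 dB
N = −174 + 72.9 + 6.51 = −94.59 dBm
SNR = P_sig − N = −71.3 − (−94.59) = 23.29 dB → 23.3 dB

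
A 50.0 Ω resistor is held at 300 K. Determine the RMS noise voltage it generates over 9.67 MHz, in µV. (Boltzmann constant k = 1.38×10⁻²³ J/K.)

2.83 µV

V_n = √(4kTRB)
4kTRB = 4 × 1.38×10⁻²³ × 300 × 5.00×10¹ × 9.67×10⁶ = 8.01×10⁻¹² V²
V_n = √(8.01×10⁻¹²) = 2.83×10⁻⁶ V = 2.83 µV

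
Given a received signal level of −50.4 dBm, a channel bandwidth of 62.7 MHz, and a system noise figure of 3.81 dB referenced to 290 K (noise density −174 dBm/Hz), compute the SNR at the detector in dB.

41.8 dB

Noise floor: N = −174 + 10 log₁₀(B) + NF
10 log₁₀(6.27×10⁷) = 77.97 dB
N = −174 + 77.97 + 3.81 = −92.22 dBm
SNR = P_sig − N = −50.4 − (−92.22) = 41.82 dB → 41.8 dB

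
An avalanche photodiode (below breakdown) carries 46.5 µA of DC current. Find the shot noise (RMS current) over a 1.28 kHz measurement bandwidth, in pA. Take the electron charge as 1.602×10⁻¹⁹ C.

I_n = √(2qI·B)
2qI·B = 2 × 1.602×10⁻¹⁹ × 4.65×10⁻⁵ × 1.28×10³ = 1.91×10⁻²⁰ A²
I_n = √(1.91×10⁻²⁰) = 1.38×10⁻¹⁰ A = 138 pA

138 pA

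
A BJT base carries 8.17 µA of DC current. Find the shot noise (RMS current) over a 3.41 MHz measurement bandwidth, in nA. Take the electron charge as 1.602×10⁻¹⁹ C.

I_n = √(2qI·B)
2qI·B = 2 × 1.602×10⁻¹⁹ × 8.17×10⁻⁶ × 3.41×10⁶ = 8.93×10⁻¹⁸ A²
I_n = √(8.93×10⁻¹⁸) = 2.99×10⁻⁹ A = 2.99 nA

2.99 nA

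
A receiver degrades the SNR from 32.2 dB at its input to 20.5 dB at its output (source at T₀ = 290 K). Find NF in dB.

NF (dB) = SNR_in(dB) − SNR_out(dB) when the source is at T₀
NF = 32.2 − 20.5 = 11.7 dB

11.7 dB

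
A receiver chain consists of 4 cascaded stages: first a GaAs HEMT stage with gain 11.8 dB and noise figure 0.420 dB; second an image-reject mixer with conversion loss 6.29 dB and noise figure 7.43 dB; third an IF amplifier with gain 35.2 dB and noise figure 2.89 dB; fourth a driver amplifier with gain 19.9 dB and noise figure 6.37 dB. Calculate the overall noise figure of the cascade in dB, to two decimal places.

2.22 dB

Convert to linear (a loss of L dB is a gain of −L dB): F_i = 10^(NF_i/10), G_i = 10^(G_i,dB/10)
  Stage 1: F_1 = 10^(0.420/10) = 1.102, G_1 = 10^(11.8/10) = 15.14
  Stage 2: F_2 = 10^(7.43/10) = 5.534, G_2 = 10^(−6.29/10) = 0.2350
  Stage 3: F_3 = 10^(2.89/10) = 1.945, G_3 = 10^(35.2/10) = 3311
  Stage 4: F_4 = 10^(6.37/10) = 4.335, G_4 = 10^(19.9/10) = 97.72
Friis cascade:
  F = 1.102 + (5.534 − 1)/15.14 + (1.945 − 1)/3.556 + (4.335 − 1)/1.178×10⁴ = 1.667
NF = 10 log₁₀(1.667) = 2.22 dB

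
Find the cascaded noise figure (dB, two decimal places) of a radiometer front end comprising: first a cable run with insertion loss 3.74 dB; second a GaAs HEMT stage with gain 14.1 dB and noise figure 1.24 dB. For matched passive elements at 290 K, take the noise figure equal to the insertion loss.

4.98 dB

Convert to linear (a loss of L dB is a gain of −L dB): F_i = 10^(NF_i/10), G_i = 10^(G_i,dB/10)
  Stage 1: F_1 = 10^(3.74/10) = 2.366, G_1 = 10^(−3.74/10) = 0.4227
  Stage 2: F_2 = 10^(1.24/10) = 1.330, G_2 = 10^(14.1/10) = 25.70
Friis cascade:
  F = 2.366 + (1.330 − 1)/0.4227 = 3.148
NF = 10 log₁₀(3.148) = 4.98 dB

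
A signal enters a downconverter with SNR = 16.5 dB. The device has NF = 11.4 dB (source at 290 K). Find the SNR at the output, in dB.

By definition F = SNR_in/SNR_out, so in dB: SNR_out = SNR_in − NF
SNR_out = 16.5 − 11.4 = 5.1 dB

5.1 dB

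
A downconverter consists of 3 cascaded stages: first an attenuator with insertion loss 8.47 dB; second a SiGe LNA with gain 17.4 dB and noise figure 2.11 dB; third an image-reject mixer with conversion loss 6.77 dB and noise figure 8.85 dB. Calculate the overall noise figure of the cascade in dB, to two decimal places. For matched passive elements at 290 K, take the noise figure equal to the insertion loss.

Convert to linear (a loss of L dB is a gain of −L dB): F_i = 10^(NF_i/10), G_i = 10^(G_i,dB/10)
  Stage 1: F_1 = 10^(8.47/10) = 7.031, G_1 = 10^(−8.47/10) = 0.1422
  Stage 2: F_2 = 10^(2.11/10) = 1.626, G_2 = 10^(17.4/10) = 54.95
  Stage 3: F_3 = 10^(8.85/10) = 7.674, G_3 = 10^(−6.77/10) = 0.2104
Friis cascade:
  F = 7.031 + (1.626 − 1)/0.1422 + (7.674 − 1)/7.816 = 12.28
NF = 10 log₁₀(12.28) = 10.89 dB

10.89 dB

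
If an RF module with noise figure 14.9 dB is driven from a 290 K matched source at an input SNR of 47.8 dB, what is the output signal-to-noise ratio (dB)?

By definition F = SNR_in/SNR_out, so in dB: SNR_out = SNR_in − NF
SNR_out = 47.8 − 14.9 = 32.9 dB

32.9 dB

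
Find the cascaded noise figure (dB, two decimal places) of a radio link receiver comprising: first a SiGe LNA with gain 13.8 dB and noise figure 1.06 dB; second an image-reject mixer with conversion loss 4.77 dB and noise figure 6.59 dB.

Convert to linear (a loss of L dB is a gain of −L dB): F_i = 10^(NF_i/10), G_i = 10^(G_i,dB/10)
  Stage 1: F_1 = 10^(1.06/10) = 1.276, G_1 = 10^(13.8/10) = 23.99
  Stage 2: F_2 = 10^(6.59/10) = 4.560, G_2 = 10^(−4.77/10) = 0.3334
Friis cascade:
  F = 1.276 + (4.560 − 1)/23.99 = 1.425
NF = 10 log₁₀(1.425) = 1.54 dB

1.54 dB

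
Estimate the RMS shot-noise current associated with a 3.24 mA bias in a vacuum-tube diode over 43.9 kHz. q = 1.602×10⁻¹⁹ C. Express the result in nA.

6.75 nA

I_n = √(2qI·B)
2qI·B = 2 × 1.602×10⁻¹⁹ × 3.24×10⁻³ × 4.39×10⁴ = 4.56×10⁻¹⁷ A²
I_n = √(4.56×10⁻¹⁷) = 6.75×10⁻⁹ A = 6.75 nA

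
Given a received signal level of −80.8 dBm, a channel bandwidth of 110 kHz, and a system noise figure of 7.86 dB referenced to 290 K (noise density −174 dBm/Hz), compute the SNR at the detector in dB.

Noise floor: N = −174 + 10 log₁₀(B) + NF
10 log₁₀(1.10×10⁵) = 50.41 dB
N = −174 + 50.41 + 7.86 = −115.73 dBm
SNR = P_sig − N = −80.8 − (−115.73) = 34.93 dB → 34.9 dB

34.9 dB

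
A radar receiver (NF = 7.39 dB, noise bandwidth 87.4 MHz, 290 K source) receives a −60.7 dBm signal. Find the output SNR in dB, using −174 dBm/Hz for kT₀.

Noise floor: N = −174 + 10 log₁₀(B) + NF
10 log₁₀(8.74×10⁷) = 79.42 dB
N = −174 + 79.42 + 7.39 = −87.19 dBm
SNR = P_sig − N = −60.7 − (−87.19) = 26.49 dB → 26.5 dB

26.5 dB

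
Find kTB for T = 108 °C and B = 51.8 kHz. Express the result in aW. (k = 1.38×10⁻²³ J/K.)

T = 108 °C + 273.15 = 381.15 K
P_n = kTB = 1.38×10⁻²³ × 381.15 × 5.18×10⁴ = 2.72×10⁻¹⁶ W = 272 aW

272 aW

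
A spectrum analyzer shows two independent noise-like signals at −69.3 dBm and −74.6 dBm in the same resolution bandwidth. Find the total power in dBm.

−68.2 dBm

Convert to linear, add, convert back:
P₁ = 1.17×10⁻¹⁰ W, P₂ = 3.47×10⁻¹¹ W
P_tot = 1.52×10⁻¹⁰ W → 10 log₁₀(P_tot / 10⁻³) = −68.2 dBm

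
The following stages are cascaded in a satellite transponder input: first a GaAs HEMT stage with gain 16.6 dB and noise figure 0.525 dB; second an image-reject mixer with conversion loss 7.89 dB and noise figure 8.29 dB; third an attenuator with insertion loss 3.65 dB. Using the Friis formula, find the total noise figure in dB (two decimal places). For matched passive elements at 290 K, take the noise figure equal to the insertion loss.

1.56 dB

Convert to linear (a loss of L dB is a gain of −L dB): F_i = 10^(NF_i/10), G_i = 10^(G_i,dB/10)
  Stage 1: F_1 = 10^(0.525/10) = 1.128, G_1 = 10^(16.6/10) = 45.71
  Stage 2: F_2 = 10^(8.29/10) = 6.745, G_2 = 10^(−7.89/10) = 0.1626
  Stage 3: F_3 = 10^(3.65/10) = 2.317, G_3 = 10^(−3.65/10) = 0.4315
Friis cascade:
  F = 1.128 + (6.745 − 1)/45.71 + (2.317 − 1)/7.430 = 1.431
NF = 10 log₁₀(1.431) = 1.56 dB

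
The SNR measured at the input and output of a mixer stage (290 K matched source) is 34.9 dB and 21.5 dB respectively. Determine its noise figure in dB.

13.4 dB

NF (dB) = SNR_in(dB) − SNR_out(dB) when the source is at T₀
NF = 34.9 − 21.5 = 13.4 dB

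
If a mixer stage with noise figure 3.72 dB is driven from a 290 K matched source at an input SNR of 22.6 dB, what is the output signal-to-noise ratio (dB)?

By definition F = SNR_in/SNR_out, so in dB: SNR_out = SNR_in − NF
SNR_out = 22.6 − 3.72 = 18.88 dB

18.88 dB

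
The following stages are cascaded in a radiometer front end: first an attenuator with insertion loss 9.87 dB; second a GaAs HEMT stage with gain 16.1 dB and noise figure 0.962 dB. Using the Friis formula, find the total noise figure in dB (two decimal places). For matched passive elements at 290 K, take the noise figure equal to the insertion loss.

Convert to linear (a loss of L dB is a gain of −L dB): F_i = 10^(NF_i/10), G_i = 10^(G_i,dB/10)
  Stage 1: F_1 = 10^(9.87/10) = 9.705, G_1 = 10^(−9.87/10) = 0.1030
  Stage 2: F_2 = 10^(0.962/10) = 1.248, G_2 = 10^(16.1/10) = 40.74
Friis cascade:
  F = 9.705 + (1.248 − 1)/0.1030 = 12.11
NF = 10 log₁₀(12.11) = 10.83 dB

10.83 dB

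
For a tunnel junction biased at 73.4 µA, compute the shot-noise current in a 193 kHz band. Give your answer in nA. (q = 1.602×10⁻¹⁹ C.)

2.13 nA

I_n = √(2qI·B)
2qI·B = 2 × 1.602×10⁻¹⁹ × 7.34×10⁻⁵ × 1.93×10⁵ = 4.54×10⁻¹⁸ A²
I_n = √(4.54×10⁻¹⁸) = 2.13×10⁻⁹ A = 2.13 nA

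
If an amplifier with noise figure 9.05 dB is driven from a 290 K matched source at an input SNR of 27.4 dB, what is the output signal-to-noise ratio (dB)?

18.35 dB

By definition F = SNR_in/SNR_out, so in dB: SNR_out = SNR_in − NF
SNR_out = 27.4 − 9.05 = 18.35 dB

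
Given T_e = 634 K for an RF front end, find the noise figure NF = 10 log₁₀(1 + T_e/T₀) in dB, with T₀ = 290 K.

F = 1 + T_e/T₀ = 1 + 634/290 = 3.18621
NF = 10 log₁₀(3.18621) = 5.03 dB

5.03 dB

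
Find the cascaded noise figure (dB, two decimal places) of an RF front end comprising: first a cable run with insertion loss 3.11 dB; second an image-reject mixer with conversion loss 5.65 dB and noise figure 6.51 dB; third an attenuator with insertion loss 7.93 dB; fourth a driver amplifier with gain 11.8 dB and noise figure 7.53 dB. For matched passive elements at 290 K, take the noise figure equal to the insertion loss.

24.25 dB

Convert to linear (a loss of L dB is a gain of −L dB): F_i = 10^(NF_i/10), G_i = 10^(G_i,dB/10)
  Stage 1: F_1 = 10^(3.11/10) = 2.046, G_1 = 10^(−3.11/10) = 0.4887
  Stage 2: F_2 = 10^(6.51/10) = 4.477, G_2 = 10^(−5.65/10) = 0.2723
  Stage 3: F_3 = 10^(7.93/10) = 6.209, G_3 = 10^(−7.93/10) = 0.1611
  Stage 4: F_4 = 10^(7.53/10) = 5.662, G_4 = 10^(11.8/10) = 15.14
Friis cascade:
  F = 2.046 + (4.477 − 1)/0.4887 + (6.209 − 1)/0.1330 + (5.662 − 1)/0.02143 = 265.9
NF = 10 log₁₀(265.9) = 24.25 dB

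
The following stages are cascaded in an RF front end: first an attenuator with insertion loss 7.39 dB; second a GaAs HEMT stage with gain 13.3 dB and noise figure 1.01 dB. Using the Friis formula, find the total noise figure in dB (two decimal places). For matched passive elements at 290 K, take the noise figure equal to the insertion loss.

Convert to linear (a loss of L dB is a gain of −L dB): F_i = 10^(NF_i/10), G_i = 10^(G_i,dB/10)
  Stage 1: F_1 = 10^(7.39/10) = 5.483, G_1 = 10^(−7.39/10) = 0.1824
  Stage 2: F_2 = 10^(1.01/10) = 1.262, G_2 = 10^(13.3/10) = 21.38
Friis cascade:
  F = 5.483 + (1.262 − 1)/0.1824 = 6.918
NF = 10 log₁₀(6.918) = 8.40 dB

8.40 dB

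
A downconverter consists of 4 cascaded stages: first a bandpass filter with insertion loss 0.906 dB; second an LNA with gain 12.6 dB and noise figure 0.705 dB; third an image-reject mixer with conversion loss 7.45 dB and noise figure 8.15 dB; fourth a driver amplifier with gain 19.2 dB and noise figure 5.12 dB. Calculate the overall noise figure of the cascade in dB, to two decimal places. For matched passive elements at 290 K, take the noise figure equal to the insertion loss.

4.27 dB

Convert to linear (a loss of L dB is a gain of −L dB): F_i = 10^(NF_i/10), G_i = 10^(G_i,dB/10)
  Stage 1: F_1 = 10^(0.906/10) = 1.232, G_1 = 10^(−0.906/10) = 0.8117
  Stage 2: F_2 = 10^(0.705/10) = 1.176, G_2 = 10^(12.6/10) = 18.20
  Stage 3: F_3 = 10^(8.15/10) = 6.531, G_3 = 10^(−7.45/10) = 0.1799
  Stage 4: F_4 = 10^(5.12/10) = 3.251, G_4 = 10^(19.2/10) = 83.18
Friis cascade:
  F = 1.232 + (1.176 − 1)/0.8117 + (6.531 − 1)/14.77 + (3.251 − 1)/2.657 = 2.671
NF = 10 log₁₀(2.671) = 4.27 dB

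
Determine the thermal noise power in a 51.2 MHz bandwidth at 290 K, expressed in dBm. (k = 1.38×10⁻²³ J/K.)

−96.9 dBm

P_n = kTB = 1.38×10⁻²³ × 290 × 5.12×10⁷ = 2.05×10⁻¹³ W
In dBm: 10 log₁₀(2.05×10⁻¹³ / 10⁻³) = −96.9 dBm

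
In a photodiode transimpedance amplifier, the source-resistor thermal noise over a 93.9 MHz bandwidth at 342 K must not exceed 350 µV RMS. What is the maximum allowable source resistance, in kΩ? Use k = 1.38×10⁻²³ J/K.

69.1 kΩ

Johnson–Nyquist: V_n = √(4kTRB) ⇒ R = V_n² / (4kTB)
4kTB = 4 × 1.38×10⁻²³ × 342 × 9.39×10⁷ = 1.77×10⁻¹²
R = (3.50×10⁻⁴)² / 1.77×10⁻¹² = 6.91×10⁴ Ω = 69.1 kΩ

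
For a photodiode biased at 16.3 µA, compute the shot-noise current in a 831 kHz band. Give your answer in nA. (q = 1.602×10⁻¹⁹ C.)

2.08 nA

I_n = √(2qI·B)
2qI·B = 2 × 1.602×10⁻¹⁹ × 1.63×10⁻⁵ × 8.31×10⁵ = 4.34×10⁻¹⁸ A²
I_n = √(4.34×10⁻¹⁸) = 2.08×10⁻⁹ A = 2.08 nA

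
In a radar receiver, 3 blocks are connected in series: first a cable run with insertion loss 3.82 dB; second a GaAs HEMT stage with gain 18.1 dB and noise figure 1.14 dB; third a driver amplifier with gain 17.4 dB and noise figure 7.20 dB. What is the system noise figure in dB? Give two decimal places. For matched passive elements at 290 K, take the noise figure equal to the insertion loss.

5.17 dB

Convert to linear (a loss of L dB is a gain of −L dB): F_i = 10^(NF_i/10), G_i = 10^(G_i,dB/10)
  Stage 1: F_1 = 10^(3.82/10) = 2.410, G_1 = 10^(−3.82/10) = 0.4150
  Stage 2: F_2 = 10^(1.14/10) = 1.300, G_2 = 10^(18.1/10) = 64.57
  Stage 3: F_3 = 10^(7.20/10) = 5.248, G_3 = 10^(17.4/10) = 54.95
Friis cascade:
  F = 2.410 + (1.300 − 1)/0.4150 + (5.248 − 1)/26.79 = 3.292
NF = 10 log₁₀(3.292) = 5.17 dB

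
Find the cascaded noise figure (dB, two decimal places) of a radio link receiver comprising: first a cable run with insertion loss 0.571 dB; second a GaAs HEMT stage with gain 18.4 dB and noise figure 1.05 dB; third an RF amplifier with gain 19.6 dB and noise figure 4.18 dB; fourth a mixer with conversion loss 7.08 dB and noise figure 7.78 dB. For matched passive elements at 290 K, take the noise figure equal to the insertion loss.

Convert to linear (a loss of L dB is a gain of −L dB): F_i = 10^(NF_i/10), G_i = 10^(G_i,dB/10)
  Stage 1: F_1 = 10^(0.571/10) = 1.141, G_1 = 10^(−0.571/10) = 0.8768
  Stage 2: F_2 = 10^(1.05/10) = 1.274, G_2 = 10^(18.4/10) = 69.18
  Stage 3: F_3 = 10^(4.18/10) = 2.618, G_3 = 10^(19.6/10) = 91.20
  Stage 4: F_4 = 10^(7.78/10) = 5.998, G_4 = 10^(−7.08/10) = 0.1959
Friis cascade:
  F = 1.141 + (1.274 − 1)/0.8768 + (2.618 − 1)/60.66 + (5.998 − 1)/5532 = 1.480
NF = 10 log₁₀(1.480) = 1.70 dB

1.70 dB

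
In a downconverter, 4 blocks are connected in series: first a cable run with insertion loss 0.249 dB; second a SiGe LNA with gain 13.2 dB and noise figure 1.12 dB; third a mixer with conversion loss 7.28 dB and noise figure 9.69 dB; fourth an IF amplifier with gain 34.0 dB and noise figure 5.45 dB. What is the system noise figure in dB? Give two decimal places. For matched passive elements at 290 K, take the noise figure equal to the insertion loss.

Convert to linear (a loss of L dB is a gain of −L dB): F_i = 10^(NF_i/10), G_i = 10^(G_i,dB/10)
  Stage 1: F_1 = 10^(0.249/10) = 1.059, G_1 = 10^(−0.249/10) = 0.9443
  Stage 2: F_2 = 10^(1.12/10) = 1.294, G_2 = 10^(13.2/10) = 20.89
  Stage 3: F_3 = 10^(9.69/10) = 9.311, G_3 = 10^(−7.28/10) = 0.1871
  Stage 4: F_4 = 10^(5.45/10) = 3.508, G_4 = 10^(34.0/10) = 2512
Friis cascade:
  F = 1.059 + (1.294 − 1)/0.9443 + (9.311 − 1)/19.73 + (3.508 − 1)/3.691 = 2.471
NF = 10 log₁₀(2.471) = 3.93 dB

3.93 dB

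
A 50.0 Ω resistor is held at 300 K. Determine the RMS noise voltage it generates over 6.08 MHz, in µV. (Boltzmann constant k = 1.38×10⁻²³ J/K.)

2.24 µV

V_n = √(4kTRB)
4kTRB = 4 × 1.38×10⁻²³ × 300 × 5.00×10¹ × 6.08×10⁶ = 5.03×10⁻¹² V²
V_n = √(5.03×10⁻¹²) = 2.24×10⁻⁶ V = 2.24 µV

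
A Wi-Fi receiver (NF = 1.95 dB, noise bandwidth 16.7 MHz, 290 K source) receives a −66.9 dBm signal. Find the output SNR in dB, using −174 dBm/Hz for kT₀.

32.9 dB

Noise floor: N = −174 + 10 log₁₀(B) + NF
10 log₁₀(1.67×10⁷) = 72.23 dB
N = −174 + 72.23 + 1.95 = −99.82 dBm
SNR = P_sig − N = −66.9 − (−99.82) = 32.92 dB → 32.9 dB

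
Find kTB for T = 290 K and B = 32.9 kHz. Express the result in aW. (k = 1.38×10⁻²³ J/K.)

132 aW

P_n = kTB = 1.38×10⁻²³ × 290 × 3.29×10⁴ = 1.32×10⁻¹⁶ W = 132 aW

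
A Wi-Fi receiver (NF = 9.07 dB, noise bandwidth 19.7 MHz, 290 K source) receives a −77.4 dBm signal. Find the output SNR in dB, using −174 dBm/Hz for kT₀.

Noise floor: N = −174 + 10 log₁₀(B) + NF
10 log₁₀(1.97×10⁷) = 72.94 dB
N = −174 + 72.94 + 9.07 = −91.99 dBm
SNR = P_sig − N = −77.4 − (−91.99) = 14.59 dB → 14.6 dB

14.6 dB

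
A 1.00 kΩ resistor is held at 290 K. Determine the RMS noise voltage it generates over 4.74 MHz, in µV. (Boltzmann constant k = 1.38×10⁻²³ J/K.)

8.71 µV

V_n = √(4kTRB)
4kTRB = 4 × 1.38×10⁻²³ × 290 × 1.00×10³ × 4.74×10⁶ = 7.59×10⁻¹¹ V²
V_n = √(7.59×10⁻¹¹) = 8.71×10⁻⁶ V = 8.71 µV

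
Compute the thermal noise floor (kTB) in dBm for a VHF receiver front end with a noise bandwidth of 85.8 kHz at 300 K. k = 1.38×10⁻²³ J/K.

−124.5 dBm

P_n = kTB = 1.38×10⁻²³ × 300 × 8.58×10⁴ = 3.55×10⁻¹⁶ W
In dBm: 10 log₁₀(3.55×10⁻¹⁶ / 10⁻³) = −124.5 dBm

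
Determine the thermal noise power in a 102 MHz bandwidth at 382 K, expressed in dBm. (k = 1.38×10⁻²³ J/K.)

P_n = kTB = 1.38×10⁻²³ × 382 × 1.02×10⁸ = 5.38×10⁻¹³ W
In dBm: 10 log₁₀(5.38×10⁻¹³ / 10⁻³) = −92.7 dBm

−92.7 dBm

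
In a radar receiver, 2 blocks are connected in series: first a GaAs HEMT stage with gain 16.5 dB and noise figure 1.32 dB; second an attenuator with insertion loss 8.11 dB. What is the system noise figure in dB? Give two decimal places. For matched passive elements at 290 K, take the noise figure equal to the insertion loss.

1.70 dB

Convert to linear (a loss of L dB is a gain of −L dB): F_i = 10^(NF_i/10), G_i = 10^(G_i,dB/10)
  Stage 1: F_1 = 10^(1.32/10) = 1.355, G_1 = 10^(16.5/10) = 44.67
  Stage 2: F_2 = 10^(8.11/10) = 6.471, G_2 = 10^(−8.11/10) = 0.1545
Friis cascade:
  F = 1.355 + (6.471 − 1)/44.67 = 1.478
NF = 10 log₁₀(1.478) = 1.70 dB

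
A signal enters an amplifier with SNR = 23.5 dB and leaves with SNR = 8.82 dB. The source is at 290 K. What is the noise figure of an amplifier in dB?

NF (dB) = SNR_in(dB) − SNR_out(dB) when the source is at T₀
NF = 23.5 − 8.82 = 14.68 dB

14.68 dB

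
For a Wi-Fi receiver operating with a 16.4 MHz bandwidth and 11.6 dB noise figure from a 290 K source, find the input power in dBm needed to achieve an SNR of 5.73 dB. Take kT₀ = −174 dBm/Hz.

Sensitivity = −174 + 10 log₁₀(B) + NF + SNR_min
= −174 + 72.15 + 11.6 + 5.73
= −84.52 dBm → −84.5 dBm

−84.5 dBm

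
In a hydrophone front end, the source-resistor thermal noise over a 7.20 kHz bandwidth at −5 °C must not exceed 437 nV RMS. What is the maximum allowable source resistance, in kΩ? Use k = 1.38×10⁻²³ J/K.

T = −5 °C + 273.15 = 268.15 K
Johnson–Nyquist: V_n = √(4kTRB) ⇒ R = V_n² / (4kTB)
4kTB = 4 × 1.38×10⁻²³ × 268.15 × 7.20×10³ = 1.07×10⁻¹⁶
R = (4.37×10⁻⁷)² / 1.07×10⁻¹⁶ = 1.79×10³ Ω = 1.79 kΩ

1.79 kΩ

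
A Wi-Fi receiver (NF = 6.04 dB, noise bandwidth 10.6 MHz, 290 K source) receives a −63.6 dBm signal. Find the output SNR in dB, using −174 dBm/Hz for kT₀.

34.1 dB

Noise floor: N = −174 + 10 log₁₀(B) + NF
10 log₁₀(1.06×10⁷) = 70.25 dB
N = −174 + 70.25 + 6.04 = −97.71 dBm
SNR = P_sig − N = −63.6 − (−97.71) = 34.11 dB → 34.1 dB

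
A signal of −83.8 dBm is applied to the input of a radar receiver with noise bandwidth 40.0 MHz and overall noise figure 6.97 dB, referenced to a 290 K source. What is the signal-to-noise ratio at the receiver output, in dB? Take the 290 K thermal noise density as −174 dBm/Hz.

Noise floor: N = −174 + 10 log₁₀(B) + NF
10 log₁₀(4.00×10⁷) = 76.02 dB
N = −174 + 76.02 + 6.97 = −91.01 dBm
SNR = P_sig − N = −83.8 − (−91.01) = 7.21 dB → 7.2 dB

7.2 dB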